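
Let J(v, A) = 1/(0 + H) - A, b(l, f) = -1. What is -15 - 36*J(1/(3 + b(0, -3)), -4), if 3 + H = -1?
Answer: -150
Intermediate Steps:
H = -4 (H = -3 - 1 = -4)
J(v, A) = -¼ - A (J(v, A) = 1/(0 - 4) - A = 1/(-4) - A = -¼ - A)
-15 - 36*J(1/(3 + b(0, -3)), -4) = -15 - 36*(-¼ - 1*(-4)) = -15 - 36*(-¼ + 4) = -15 - 36*15/4 = -15 - 135 = -150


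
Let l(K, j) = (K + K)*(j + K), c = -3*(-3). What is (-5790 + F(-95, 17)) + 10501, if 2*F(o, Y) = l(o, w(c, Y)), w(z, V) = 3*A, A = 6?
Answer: 12026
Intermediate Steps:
c = 9
w(z, V) = 18 (w(z, V) = 3*6 = 18)
l(K, j) = 2*K*(K + j) (l(K, j) = (2*K)*(K + j) = 2*K*(K + j))
F(o, Y) = o*(18 + o) (F(o, Y) = (2*o*(o + 18))/2 = (2*o*(18 + o))/2 = o*(18 + o))
(-5790 + F(-95, 17)) + 10501 = (-5790 - 95*(18 - 95)) + 10501 = (-5790 - 95*(-77)) + 10501 = (-5790 + 7315) + 10501 = 1525 + 10501 = 12026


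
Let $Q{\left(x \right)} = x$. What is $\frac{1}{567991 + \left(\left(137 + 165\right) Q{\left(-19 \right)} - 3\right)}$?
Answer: $\frac{1}{562250} \approx 1.7786 \cdot 10^{-6}$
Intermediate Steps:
$\frac{1}{567991 + \left(\left(137 + 165\right) Q{\left(-19 \right)} - 3\right)} = \frac{1}{567991 + \left(\left(137 + 165\right) \left(-19\right) - 3\right)} = \frac{1}{567991 + \left(302 \left(-19\right) - 3\right)} = \frac{1}{567991 - 5741} = \frac{1}{562250}$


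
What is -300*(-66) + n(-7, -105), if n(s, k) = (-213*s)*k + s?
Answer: -136762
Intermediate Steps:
n(s, k) = s - 213*k*s (n(s, k) = -213*k*s + s = s - 213*k*s)
-300*(-66) + n(-7, -105) = -300*(-66) - 7*(1 - 213*(-105)) = 19800 - 7*(1 + 22365) = 19800 - 7*22366 = 19800 - 156562 = -136762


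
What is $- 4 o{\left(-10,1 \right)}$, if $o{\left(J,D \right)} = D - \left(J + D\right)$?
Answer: $-40$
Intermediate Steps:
$o{\left(J,D \right)} = - J$ ($o{\left(J,D \right)} = D - \left(D + J\right) = - J$)
$- 4 o{\left(-10,1 \right)} = - 4 \left(\left(-1\right) \left(-10\right)\right) = \left(-4\right) 10 = -40$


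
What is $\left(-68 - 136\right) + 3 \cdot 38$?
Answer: $-90$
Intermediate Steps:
$\left(-68 - 136\right) + 3 \cdot 38 = -204 + 114 = -90$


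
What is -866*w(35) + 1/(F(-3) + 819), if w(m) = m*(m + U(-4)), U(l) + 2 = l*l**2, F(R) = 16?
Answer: 784574351/835 ≈ 9.3961e+5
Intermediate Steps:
U(l) = -2 + l**3 (U(l) = -2 + l*l**2 = -2 + l**3)
w(m) = m*(-66 + m) (w(m) = m*(m + (-2 + (-4)**3)) = m*(m + (-2 - 64)) = m*(m - 66) = m*(-66 + m))
-866*w(35) + 1/(F(-3) + 819) = -30310*(-66 + 35) + 1/(16 + 819) = -30310*(-31) + 1/835 = -866*(-1085) + 1/835 = 939610 + 1/835 = 784574351/835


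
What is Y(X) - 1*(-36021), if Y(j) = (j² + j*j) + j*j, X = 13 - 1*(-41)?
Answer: 44769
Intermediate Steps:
X = 54 (X = 13 + 41 = 54)
Y(j) = 3*j² (Y(j) = (j² + j²) + j² = 2*j² + j² = 3*j²)
Y(X) - 1*(-36021) = 3*54² - 1*(-36021) = 3*2916 + 36021 = 8748 + 36021 = 44769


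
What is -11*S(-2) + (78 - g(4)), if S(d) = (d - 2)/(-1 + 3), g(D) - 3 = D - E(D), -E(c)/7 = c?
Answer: 65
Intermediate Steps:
E(c) = -7*c
g(D) = 3 + 8*D (g(D) = 3 + (D - (-7)*D) = 3 + (D + 7*D) = 3 + 8*D)
S(d) = -1 + d/2 (S(d) = (-2 + d)/2 = (-2 + d)*(½) = -1 + d/2)
-11*S(-2) + (78 - g(4)) = -11*(-1 + (½)*(-2)) + (78 - (3 + 8*4)) = -11*(-1 - 1) + (78 - (3 + 32)) = -11*(-2) + (78 - 1*35) = 22 + (78 - 35) = 22 + 43 = 65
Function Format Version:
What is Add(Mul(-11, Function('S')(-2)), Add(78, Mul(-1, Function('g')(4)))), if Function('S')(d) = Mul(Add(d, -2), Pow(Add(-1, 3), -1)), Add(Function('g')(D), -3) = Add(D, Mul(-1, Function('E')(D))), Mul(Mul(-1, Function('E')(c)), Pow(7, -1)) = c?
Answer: 65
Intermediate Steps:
Function('E')(c) = Mul(-7, c)
Function('g')(D) = Add(3, Mul(8, D)) (Function('g')(D) = Add(3, Add(D, Mul(-1, Mul(-7, D)))) = Add(3, Add(D, Mul(7, D))) = Add(3, Mul(8, D)))
Function('S')(d) = Add(-1, Mul(Rational(1, 2), d)) (Function('S')(d) = Mul(Add(-2, d), Pow(2, -1)) = Mul(Add(-2, d), Rational(1, 2)) = Add(-1, Mul(Rational(1, 2), d)))
Add(Mul(-11, Function('S')(-2)), Add(78, Mul(-1, Function('g')(4)))) = Add(Mul(-11, Add(-1, Mul(Rational(1, 2), -2))), Add(78, Mul(-1, Add(3, Mul(8, 4))))) = Add(Mul(-11, Add(-1, -1)), Add(78, Mul(-1, Add(3, 32)))) = Add(Mul(-11, -2), Add(78, Mul(-1, 35))) = Add(22, Add(78, -35)) = Add(22, 43) = 65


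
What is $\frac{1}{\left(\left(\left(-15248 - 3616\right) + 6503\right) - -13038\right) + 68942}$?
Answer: $\frac{1}{69619} \approx 1.4364 \cdot 10^{-5}$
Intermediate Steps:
$\frac{1}{\left(\left(\left(-15248 - 3616\right) + 6503\right) - -13038\right) + 68942} = \frac{1}{\left(\left(-18864 + 6503\right) + 13038\right) + 68942} = \frac{1}{\left(-12361 + 13038\right) + 68942} = \frac{1}{677 + 68942} = \frac{1}{69619}$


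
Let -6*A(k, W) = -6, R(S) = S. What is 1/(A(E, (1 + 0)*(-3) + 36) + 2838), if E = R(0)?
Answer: 1/2839 ≈ 0.00035224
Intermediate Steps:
E = 0
A(k, W) = 1 (A(k, W) = -⅙*(-6) = 1)
1/(A(E, (1 + 0)*(-3) + 36) + 2838) = 1/(1 + 2838) = 1/2839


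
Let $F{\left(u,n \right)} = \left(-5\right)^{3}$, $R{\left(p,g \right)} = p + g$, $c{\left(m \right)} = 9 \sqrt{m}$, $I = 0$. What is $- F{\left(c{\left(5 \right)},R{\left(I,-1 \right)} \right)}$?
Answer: $125$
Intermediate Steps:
$R{\left(p,g \right)} = g + p$
$F{\left(u,n \right)} = -125$
$- F{\left(c{\left(5 \right)},R{\left(I,-1 \right)} \right)} = \left(-1\right) \left(-125\right) = 125$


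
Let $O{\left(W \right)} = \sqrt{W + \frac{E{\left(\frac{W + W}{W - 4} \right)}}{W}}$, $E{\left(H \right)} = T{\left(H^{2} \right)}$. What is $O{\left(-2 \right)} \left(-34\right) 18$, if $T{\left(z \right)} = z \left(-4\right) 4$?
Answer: $- 204 \sqrt{14} \approx -763.3$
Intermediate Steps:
$T{\left(z \right)} = - 16 z$ ($T{\left(z \right)} = - 4 z 4 = - 16 z$)
$E{\left(H \right)} = - 16 H^{2}$
$O{\left(W \right)} = \sqrt{W - \frac{64 W}{\left(-4 + W\right)^{2}}}$ ($O{\left(W \right)} = \sqrt{W + \frac{\left(-16\right) \left(\frac{W + W}{W - 4}\right)^{2}}{W}} = \sqrt{W + \frac{\left(-16\right) \left(\frac{2 W}{-4 + W}\right)^{2}}{W}} = \sqrt{W + \frac{\left(-16\right) \frac{4 W^{2}}{\left(-4 + W\right)^{2}}}{W}} = \sqrt{W + \frac{\left(-64\right) W^{2} \frac{1}{\left(-4 + W\right)^{2}}}{W}} = \sqrt{W - \frac{64 W}{\left(-4 + W\right)^{2}}}$)
$O{\left(-2 \right)} \left(-34\right) 18 = \sqrt{-2 - - \frac{128}{\left(-4 - 2\right)^{2}}} \left(-34\right) 18 = \sqrt{-2 - - \frac{128}{36}} \left(-34\right) 18 = \sqrt{-2 - \left(-128\right) \frac{1}{36}} \left(-34\right) 18 = \sqrt{-2 + \frac{32}{9}} \left(-34\right) 18 = \sqrt{\frac{14}{9}} \left(-34\right) 18 = \frac{\sqrt{14}}{3} \left(-34\right) 18 = - \frac{34 \sqrt{14}}{3} \cdot 18 = - 204 \sqrt{14}$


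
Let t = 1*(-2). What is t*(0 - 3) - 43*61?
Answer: -2617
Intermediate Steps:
t = -2
t*(0 - 3) - 43*61 = -2*(0 - 3) - 43*61 = -2*(-3) - 2623 = 6 - 2623 = -2617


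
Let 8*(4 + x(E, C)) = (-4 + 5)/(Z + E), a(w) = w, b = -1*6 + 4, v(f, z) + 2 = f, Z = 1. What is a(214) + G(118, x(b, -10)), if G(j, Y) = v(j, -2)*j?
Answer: 13902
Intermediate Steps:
v(f, z) = -2 + f
b = -2 (b = -6 + 4 = -2)
x(E, C) = -4 + 1/(8*(1 + E)) (x(E, C) = -4 + ((-4 + 5)/(1 + E))/8 = -4 + (1/(1 + E))/8 = -4 + 1/(8*(1 + E)))
G(j, Y) = j*(-2 + j) (G(j, Y) = (-2 + j)*j = j*(-2 + j))
a(214) + G(118, x(b, -10)) = 214 + 118*(-2 + 118) = 214 + 118*116 = 214 + 13688 = 13902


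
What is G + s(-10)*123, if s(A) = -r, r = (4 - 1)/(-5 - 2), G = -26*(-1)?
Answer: 551/7 ≈ 78.714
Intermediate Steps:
G = 26
r = -3/7 (r = 3/(-7) = 3*(-⅐) = -3/7 ≈ -0.42857)
s(A) = 3/7 (s(A) = -1*(-3/7) = 3/7)
G + s(-10)*123 = 26 + (3/7)*123 = 26 + 369/7 = 551/7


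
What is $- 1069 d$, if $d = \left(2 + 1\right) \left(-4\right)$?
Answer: $12828$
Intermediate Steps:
$d = -12$ ($d = 3 \left(-4\right) = -12$)
$- 1069 d = \left(-1069\right) \left(-12\right) = 12828$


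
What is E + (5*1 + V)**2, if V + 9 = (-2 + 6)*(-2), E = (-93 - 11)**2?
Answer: 10960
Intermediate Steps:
E = 10816 (E = (-104)**2 = 10816)
V = -17 (V = -9 + (-2 + 6)*(-2) = -9 + 4*(-2) = -9 - 8 = -17)
E + (5*1 + V)**2 = 10816 + (5*1 - 17)**2 = 10816 + (5 - 17)**2 = 10816 + (-12)**2 = 10816 + 144 = 10960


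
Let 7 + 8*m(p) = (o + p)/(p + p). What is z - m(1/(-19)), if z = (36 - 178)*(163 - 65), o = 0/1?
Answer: -222643/16 ≈ -13915.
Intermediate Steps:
o = 0 (o = 0*1 = 0)
z = -13916 (z = -142*98 = -13916)
m(p) = -13/16 (m(p) = -7/8 + ((0 + p)/(p + p))/8 = -7/8 + (p/((2*p)))/8 = -7/8 + (p*(1/(2*p)))/8 = -7/8 + (⅛)*(½) = -7/8 + 1/16 = -13/16)
z - m(1/(-19)) = -13916 - 1*(-13/16) = -13916 + 13/16 = -222643/16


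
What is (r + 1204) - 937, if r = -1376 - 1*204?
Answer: -1313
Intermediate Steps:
r = -1580 (r = -1376 - 204 = -1580)
(r + 1204) - 937 = (-1580 + 1204) - 937 = -376 - 937 = -1313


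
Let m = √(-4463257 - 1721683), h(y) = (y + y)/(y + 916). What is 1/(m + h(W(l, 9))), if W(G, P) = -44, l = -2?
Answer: -1199/73483272261 - 23762*I*√1546235/73483272261 ≈ -1.6317e-8 - 0.0004021*I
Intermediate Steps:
h(y) = 2*y/(916 + y) (h(y) = (2*y)/(916 + y) = 2*y/(916 + y))
m = 2*I*√1546235 (m = √(-6184940) = 2*I*√1546235 ≈ 2487.0*I)
1/(m + h(W(l, 9))) = 1/(2*I*√1546235 + 2*(-44)/(916 - 44)) = 1/(2*I*√1546235 + 2*(-44)/872) = 1/(2*I*√1546235 + 2*(-44)*(1/872)) = 1/(2*I*√1546235 - 11/109) = 1/(-11/109 + 2*I*√1546235)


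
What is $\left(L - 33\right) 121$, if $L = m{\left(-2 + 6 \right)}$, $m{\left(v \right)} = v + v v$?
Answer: $-1573$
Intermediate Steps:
$m{\left(v \right)} = v + v^{2}$
$L = 20$ ($L = \left(-2 + 6\right) \left(1 + \left(-2 + 6\right)\right) = 4 \left(1 + 4\right) = 4 \cdot 5 = 20$)
$\left(L - 33\right) 121 = \left(20 - 33\right) 121 = \left(-13\right) 121 = -1573$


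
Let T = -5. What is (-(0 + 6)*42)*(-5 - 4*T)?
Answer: -3780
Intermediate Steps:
(-(0 + 6)*42)*(-5 - 4*T) = (-(0 + 6)*42)*(-5 - 4*(-5)) = (-1*6*42)*(-5 + 20) = -6*42*15 = -252*15 = -3780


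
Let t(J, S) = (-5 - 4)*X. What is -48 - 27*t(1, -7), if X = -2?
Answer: -534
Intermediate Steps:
t(J, S) = 18 (t(J, S) = (-5 - 4)*(-2) = -9*(-2) = 18)
-48 - 27*t(1, -7) = -48 - 27*18 = -48 - 486 = -534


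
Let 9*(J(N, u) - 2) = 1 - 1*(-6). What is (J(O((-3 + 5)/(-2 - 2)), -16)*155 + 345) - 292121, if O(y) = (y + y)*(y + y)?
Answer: -2622109/9 ≈ -2.9135e+5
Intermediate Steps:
O(y) = 4*y**2 (O(y) = (2*y)*(2*y) = 4*y**2)
J(N, u) = 25/9 (J(N, u) = 2 + (1 - 1*(-6))/9 = 2 + (1 + 6)/9 = 2 + (1/9)*7 = 2 + 7/9 = 25/9)
(J(O((-3 + 5)/(-2 - 2)), -16)*155 + 345) - 292121 = ((25/9)*155 + 345) - 292121 = (3875/9 + 345) - 292121 = 6980/9 - 292121 = -2622109/9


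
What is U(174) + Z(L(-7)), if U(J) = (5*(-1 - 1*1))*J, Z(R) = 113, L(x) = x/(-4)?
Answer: -1627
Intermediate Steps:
L(x) = -x/4 (L(x) = x*(-¼) = -x/4)
U(J) = -10*J (U(J) = (5*(-1 - 1))*J = (5*(-2))*J = -10*J)
U(174) + Z(L(-7)) = -10*174 + 113 = -1740 + 113 = -1627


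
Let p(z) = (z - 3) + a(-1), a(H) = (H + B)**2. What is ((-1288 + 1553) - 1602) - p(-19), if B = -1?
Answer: -1319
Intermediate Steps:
a(H) = (-1 + H)**2 (a(H) = (H - 1)**2 = (-1 + H)**2)
p(z) = 1 + z (p(z) = (z - 3) + (-1 - 1)**2 = (-3 + z) + (-2)**2 = (-3 + z) + 4 = 1 + z)
((-1288 + 1553) - 1602) - p(-19) = ((-1288 + 1553) - 1602) - (1 - 19) = (265 - 1602) - 1*(-18) = -1337 + 18 = -1319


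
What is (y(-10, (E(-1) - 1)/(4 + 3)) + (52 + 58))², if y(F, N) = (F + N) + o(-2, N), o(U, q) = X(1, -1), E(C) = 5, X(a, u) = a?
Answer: 505521/49 ≈ 10317.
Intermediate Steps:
o(U, q) = 1
y(F, N) = 1 + F + N (y(F, N) = (F + N) + 1 = 1 + F + N)
(y(-10, (E(-1) - 1)/(4 + 3)) + (52 + 58))² = ((1 - 10 + (5 - 1)/(4 + 3)) + (52 + 58))² = ((1 - 10 + 4/7) + 110)² = (-59/7 + 110)² = (711/7)² = 505521/49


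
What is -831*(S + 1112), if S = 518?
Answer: -1354530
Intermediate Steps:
-831*(S + 1112) = -831*(518 + 1112) = -831*1630 = -1354530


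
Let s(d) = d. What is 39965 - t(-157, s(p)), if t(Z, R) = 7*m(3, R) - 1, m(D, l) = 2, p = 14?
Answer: 39952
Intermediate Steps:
t(Z, R) = 13 (t(Z, R) = 7*2 - 1 = 14 - 1 = 13)
39965 - t(-157, s(p)) = 39965 - 1*13 = 39965 - 13 = 39952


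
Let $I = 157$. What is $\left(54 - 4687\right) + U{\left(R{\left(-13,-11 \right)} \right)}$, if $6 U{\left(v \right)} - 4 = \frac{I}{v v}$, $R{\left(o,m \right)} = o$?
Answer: $- \frac{4697029}{1014} \approx -4632.2$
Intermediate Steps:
$U{\left(v \right)} = \frac{2}{3} + \frac{157}{6 v^{2}}$ ($U{\left(v \right)} = \frac{2}{3} + \frac{157 \frac{1}{v v}}{6} = \frac{2}{3} + \frac{157 \frac{1}{v^{2}}}{6} = \frac{2}{3} + \frac{157}{6 v^{2}}$)
$\left(54 - 4687\right) + U{\left(R{\left(-13,-11 \right)} \right)} = \left(54 - 4687\right) + \left(\frac{2}{3} + \frac{157}{6 \cdot 169}\right) = \left(54 - 4687\right) + \left(\frac{2}{3} + \frac{157}{6} \cdot \frac{1}{169}\right) = -4633 + \left(\frac{2}{3} + \frac{157}{1014}\right) = -4633 + \frac{833}{1014} = - \frac{4697029}{1014}$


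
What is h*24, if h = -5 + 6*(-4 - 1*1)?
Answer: -840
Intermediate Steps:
h = -35 (h = -5 + 6*(-4 - 1) = -5 + 6*(-5) = -5 - 30 = -35)
h*24 = -35*24 = -840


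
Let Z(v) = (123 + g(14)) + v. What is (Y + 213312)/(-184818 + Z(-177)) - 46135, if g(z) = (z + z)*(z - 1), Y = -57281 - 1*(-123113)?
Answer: -2128138931/46127 ≈ -46137.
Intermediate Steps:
Y = 65832 (Y = -57281 + 123113 = 65832)
g(z) = 2*z*(-1 + z) (g(z) = (2*z)*(-1 + z) = 2*z*(-1 + z))
Z(v) = 487 + v (Z(v) = (123 + 2*14*(-1 + 14)) + v = (123 + 2*14*13) + v = (123 + 364) + v = 487 + v)
(Y + 213312)/(-184818 + Z(-177)) - 46135 = (65832 + 213312)/(-184818 + (487 - 177)) - 46135 = 279144/(-184818 + 310) - 46135 = 279144/(-184508) - 46135 = 279144*(-1/184508) - 46135 = -69786/46127 - 46135 = -2128138931/46127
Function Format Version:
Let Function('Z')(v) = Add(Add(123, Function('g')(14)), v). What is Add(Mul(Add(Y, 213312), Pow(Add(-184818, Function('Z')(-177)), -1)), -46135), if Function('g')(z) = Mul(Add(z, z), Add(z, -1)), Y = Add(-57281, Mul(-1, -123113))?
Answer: Rational(-2128138931, 46127) ≈ -46137.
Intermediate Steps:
Y = 65832 (Y = Add(-57281, 123113) = 65832)
Function('g')(z) = Mul(2, z, Add(-1, z)) (Function('g')(z) = Mul(Mul(2, z), Add(-1, z)) = Mul(2, z, Add(-1, z)))
Function('Z')(v) = Add(487, v) (Function('Z')(v) = Add(Add(123, Mul(2, 14, Add(-1, 14))), v) = Add(Add(123, Mul(2, 14, 13)), v) = Add(Add(123, 364), v) = Add(487, v))
Add(Mul(Add(Y, 213312), Pow(Add(-184818, Function('Z')(-177)), -1)), -46135) = Add(Mul(Add(65832, 213312), Pow(Add(-184818, Add(487, -177)), -1)), -46135) = Add(Mul(279144, Pow(Add(-184818, 310), -1)), -46135) = Add(Mul(279144, Pow(-184508, -1)), -46135) = Add(Mul(279144, Rational(-1, 184508)), -46135) = Add(Rational(-69786, 46127), -46135) = Rational(-2128138931, 46127)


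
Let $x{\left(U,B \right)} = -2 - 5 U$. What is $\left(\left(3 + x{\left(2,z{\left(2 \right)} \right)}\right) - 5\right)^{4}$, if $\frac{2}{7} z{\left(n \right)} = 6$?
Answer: $38416$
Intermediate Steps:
$z{\left(n \right)} = 21$ ($z{\left(n \right)} = \frac{7}{2} \cdot 6 = 21$)
$\left(\left(3 + x{\left(2,z{\left(2 \right)} \right)}\right) - 5\right)^{4} = \left(\left(3 - 12\right) - 5\right)^{4} = \left(-9 - 5\right)^{4} = \left(-14\right)^{4} = 38416$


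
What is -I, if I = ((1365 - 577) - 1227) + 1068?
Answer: -629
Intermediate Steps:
I = 629 (I = (788 - 1227) + 1068 = -439 + 1068 = 629)
-I = -1*629 = -629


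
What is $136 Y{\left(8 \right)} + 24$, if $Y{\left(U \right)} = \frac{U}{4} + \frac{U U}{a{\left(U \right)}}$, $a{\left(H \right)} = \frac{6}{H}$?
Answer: $\frac{35704}{3} \approx 11901.0$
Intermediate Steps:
$Y{\left(U \right)} = \frac{U}{4} + \frac{U^{3}}{6}$ ($Y{\left(U \right)} = \frac{U}{4} + \frac{U U}{6 \frac{1}{U}} = U \frac{1}{4} + U^{2} \frac{U}{6} = \frac{U}{4} + \frac{U^{3}}{6}$)
$136 Y{\left(8 \right)} + 24 = 136 \left(\frac{1}{4} \cdot 8 + \frac{8^{3}}{6}\right) + 24 = 136 \left(2 + \frac{1}{6} \cdot 512\right) + 24 = 136 \left(2 + \frac{256}{3}\right) + 24 = 136 \cdot \frac{262}{3} + 24 = \frac{35632}{3} + 24 = \frac{35704}{3}$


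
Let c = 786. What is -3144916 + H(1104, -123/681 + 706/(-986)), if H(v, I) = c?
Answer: -3144130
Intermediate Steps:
H(v, I) = 786
-3144916 + H(1104, -123/681 + 706/(-986)) = -3144916 + 786 = -3144130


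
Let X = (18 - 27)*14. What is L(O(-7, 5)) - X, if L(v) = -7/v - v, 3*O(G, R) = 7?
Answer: 362/3 ≈ 120.67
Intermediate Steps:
O(G, R) = 7/3 (O(G, R) = (1/3)*7 = 7/3)
L(v) = -v - 7/v
X = -126 (X = -9*14 = -126)
L(O(-7, 5)) - X = (-1*7/3 - 7/7/3) - 1*(-126) = (-7/3 - 7*3/7) + 126 = (-7/3 - 3) + 126 = -16/3 + 126 = 362/3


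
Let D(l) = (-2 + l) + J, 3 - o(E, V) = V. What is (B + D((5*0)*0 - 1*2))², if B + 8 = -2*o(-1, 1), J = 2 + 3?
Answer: 121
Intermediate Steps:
J = 5
o(E, V) = 3 - V
B = -12 (B = -8 - 2*(3 - 1*1) = -8 - 2*(3 - 1) = -8 - 2*2 = -8 - 4 = -12)
D(l) = 3 + l (D(l) = (-2 + l) + 5 = 3 + l)
(B + D((5*0)*0 - 1*2))² = (-12 + (3 + ((5*0)*0 - 1*2)))² = (-12 + (3 + (0*0 - 2)))² = (-12 + (3 + (0 - 2)))² = (-12 + (3 - 2))² = (-12 + 1)² = (-11)² = 121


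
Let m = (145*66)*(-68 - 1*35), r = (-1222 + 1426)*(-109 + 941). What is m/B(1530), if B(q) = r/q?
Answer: -7392825/832 ≈ -8885.6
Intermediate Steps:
r = 169728 (r = 204*832 = 169728)
m = -985710 (m = 9570*(-68 - 35) = 9570*(-103) = -985710)
B(q) = 169728/q
m/B(1530) = -985710/(169728/1530) = -985710/(169728*(1/1530)) = -985710/1664/15 = -985710*15/1664 = -7392825/832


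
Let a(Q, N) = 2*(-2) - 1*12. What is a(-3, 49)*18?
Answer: -288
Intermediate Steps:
a(Q, N) = -16 (a(Q, N) = -4 - 12 = -16)
a(-3, 49)*18 = -16*18 = -288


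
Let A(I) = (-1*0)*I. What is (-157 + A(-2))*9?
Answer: -1413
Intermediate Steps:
A(I) = 0 (A(I) = 0*I = 0)
(-157 + A(-2))*9 = (-157 + 0)*9 = -157*9 = -1413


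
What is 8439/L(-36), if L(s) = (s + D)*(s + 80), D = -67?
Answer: -8439/4532 ≈ -1.8621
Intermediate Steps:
L(s) = (-67 + s)*(80 + s) (L(s) = (s - 67)*(s + 80) = (-67 + s)*(80 + s))
8439/L(-36) = 8439/(-5360 + (-36)**2 + 13*(-36)) = 8439/(-5360 + 1296 - 468) = 8439/(-4532) = 8439*(-1/4532) = -8439/4532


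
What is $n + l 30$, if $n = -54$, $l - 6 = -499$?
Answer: $-14844$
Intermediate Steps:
$l = -493$ ($l = 6 - 499 = -493$)
$n + l 30 = -54 - 14790 = -14844$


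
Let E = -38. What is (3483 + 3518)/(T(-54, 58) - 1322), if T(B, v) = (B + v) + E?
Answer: -7001/1356 ≈ -5.1630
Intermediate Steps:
T(B, v) = -38 + B + v (T(B, v) = (B + v) - 38 = -38 + B + v)
(3483 + 3518)/(T(-54, 58) - 1322) = (3483 + 3518)/((-38 - 54 + 58) - 1322) = 7001/(-34 - 1322) = 7001/(-1356) = 7001*(-1/1356) = -7001/1356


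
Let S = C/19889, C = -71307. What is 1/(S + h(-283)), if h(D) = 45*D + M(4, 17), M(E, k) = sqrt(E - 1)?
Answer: -1679677244286/21396711370104107 - 395572321*sqrt(3)/64190134110312321 ≈ -7.8512e-5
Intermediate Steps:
M(E, k) = sqrt(-1 + E)
h(D) = sqrt(3) + 45*D (h(D) = 45*D + sqrt(-1 + 4) = 45*D + sqrt(3) = sqrt(3) + 45*D)
S = -71307/19889 ≈ -3.5852
1/(S + h(-283)) = 1/(-71307/19889 + (sqrt(3) + 45*(-283))) = 1/(-71307/19889 + (sqrt(3) - 12735)) = 1/(-71307/19889 + (-12735 + sqrt(3))) = 1/(-253357722/19889 + sqrt(3))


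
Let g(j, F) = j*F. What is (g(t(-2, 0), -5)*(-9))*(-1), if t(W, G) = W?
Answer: 90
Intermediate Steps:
g(j, F) = F*j
(g(t(-2, 0), -5)*(-9))*(-1) = (-5*(-2)*(-9))*(-1) = (10*(-9))*(-1) = -90*(-1) = 90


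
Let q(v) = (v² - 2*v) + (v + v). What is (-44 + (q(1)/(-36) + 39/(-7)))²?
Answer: 156225001/63504 ≈ 2460.1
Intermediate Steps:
q(v) = v² (q(v) = (v² - 2*v) + 2*v = v²)
(-44 + (q(1)/(-36) + 39/(-7)))² = (-44 + (1²/(-36) + 39/(-7)))² = (-44 + (1*(-1/36) + 39*(-⅐)))² = (-44 + (-1/36 - 39/7))² = (-44 - 1411/252)² = (-12499/252)² = 156225001/63504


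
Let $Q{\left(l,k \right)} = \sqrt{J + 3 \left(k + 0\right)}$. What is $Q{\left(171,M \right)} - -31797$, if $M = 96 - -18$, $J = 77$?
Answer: $31797 + \sqrt{419} \approx 31817.0$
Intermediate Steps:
$M = 114$ ($M = 96 + 18 = 114$)
$Q{\left(l,k \right)} = \sqrt{77 + 3 k}$ ($Q{\left(l,k \right)} = \sqrt{77 + 3 \left(k + 0\right)} = \sqrt{77 + 3 k}$)
$Q{\left(171,M \right)} - -31797 = \sqrt{77 + 3 \cdot 114} - -31797 = \sqrt{77 + 342} + 31797 = \sqrt{419} + 31797 = 31797 + \sqrt{419}$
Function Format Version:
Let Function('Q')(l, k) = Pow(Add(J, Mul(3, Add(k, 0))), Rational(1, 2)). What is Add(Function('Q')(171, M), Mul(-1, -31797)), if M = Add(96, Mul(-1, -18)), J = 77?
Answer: Add(31797, Pow(419, Rational(1, 2))) ≈ 31817.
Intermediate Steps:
M = 114 (M = Add(96, 18) = 114)
Function('Q')(l, k) = Pow(Add(77, Mul(3, k)), Rational(1, 2)) (Function('Q')(l, k) = Pow(Add(77, Mul(3, Add(k, 0))), Rational(1, 2)) = Pow(Add(77, Mul(3, k)), Rational(1, 2)))
Add(Function('Q')(171, M), Mul(-1, -31797)) = Add(Pow(Add(77, Mul(3, 114)), Rational(1, 2)), Mul(-1, -31797)) = Add(Pow(Add(77, 342), Rational(1, 2)), 31797) = Add(Pow(419, Rational(1, 2)), 31797) = Add(31797, Pow(419, Rational(1, 2)))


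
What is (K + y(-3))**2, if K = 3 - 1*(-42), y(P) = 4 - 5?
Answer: 1936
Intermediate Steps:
y(P) = -1
K = 45 (K = 3 + 42 = 45)
(K + y(-3))**2 = (45 - 1)**2 = 44**2 = 1936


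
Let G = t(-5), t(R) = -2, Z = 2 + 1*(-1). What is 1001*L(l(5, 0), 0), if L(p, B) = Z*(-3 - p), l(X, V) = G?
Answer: -1001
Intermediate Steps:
Z = 1 (Z = 2 - 1 = 1)
G = -2
l(X, V) = -2
L(p, B) = -3 - p (L(p, B) = 1*(-3 - p) = -3 - p)
1001*L(l(5, 0), 0) = 1001*(-3 - 1*(-2)) = 1001*(-3 + 2) = 1001*(-1) = -1001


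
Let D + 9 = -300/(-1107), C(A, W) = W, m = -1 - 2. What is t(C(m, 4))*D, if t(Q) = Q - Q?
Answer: 0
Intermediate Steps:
m = -3
t(Q) = 0
D = -3221/369 (D = -9 - 300/(-1107) = -9 - 300*(-1/1107) = -9 + 100/369 = -3221/369 ≈ -8.7290)
t(C(m, 4))*D = 0*(-3221/369) = 0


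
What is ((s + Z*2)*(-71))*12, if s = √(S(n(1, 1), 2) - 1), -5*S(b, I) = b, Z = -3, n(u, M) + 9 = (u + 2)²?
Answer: 5112 - 852*I ≈ 5112.0 - 852.0*I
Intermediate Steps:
n(u, M) = -9 + (2 + u)² (n(u, M) = -9 + (u + 2)² = -9 + (2 + u)²)
S(b, I) = -b/5
s = I (s = √(-(-9 + (2 + 1)²)/5 - 1) = √(-(-9 + 3²)/5 - 1) = √(-(-9 + 9)/5 - 1) = √(-⅕*0 - 1) = √(0 - 1) = √(-1) = I ≈ 1.0*I)
((s + Z*2)*(-71))*12 = ((I - 3*2)*(-71))*12 = ((I - 6)*(-71))*12 = ((-6 + I)*(-71))*12 = (426 - 71*I)*12 = 5112 - 852*I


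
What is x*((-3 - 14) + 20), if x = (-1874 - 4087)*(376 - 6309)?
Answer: 106099839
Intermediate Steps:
x = 35366613 (x = -5961*(-5933) = 35366613)
x*((-3 - 14) + 20) = 35366613*((-3 - 14) + 20) = 35366613*(-17 + 20) = 35366613*3 = 106099839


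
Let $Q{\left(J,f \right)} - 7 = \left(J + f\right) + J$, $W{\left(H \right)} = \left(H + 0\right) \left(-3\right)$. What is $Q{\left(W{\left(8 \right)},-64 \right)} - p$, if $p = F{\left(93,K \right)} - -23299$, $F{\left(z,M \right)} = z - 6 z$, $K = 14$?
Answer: $-22939$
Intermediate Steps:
$W{\left(H \right)} = - 3 H$ ($W{\left(H \right)} = H \left(-3\right) = - 3 H$)
$F{\left(z,M \right)} = - 5 z$
$Q{\left(J,f \right)} = 7 + f + 2 J$ ($Q{\left(J,f \right)} = 7 + \left(\left(J + f\right) + J\right) = 7 + \left(f + 2 J\right) = 7 + f + 2 J$)
$p = 22834$ ($p = \left(-5\right) 93 - -23299 = -465 + 23299 = 22834$)
$Q{\left(W{\left(8 \right)},-64 \right)} - p = \left(7 - 64 + 2 \left(\left(-3\right) 8\right)\right) - 22834 = \left(7 - 64 + 2 \left(-24\right)\right) - 22834 = \left(7 - 64 - 48\right) - 22834 = -105 - 22834 = -22939$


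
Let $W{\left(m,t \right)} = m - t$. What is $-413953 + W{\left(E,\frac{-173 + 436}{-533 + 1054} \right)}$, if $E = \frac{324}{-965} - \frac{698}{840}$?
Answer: $- \frac{17482241315093}{42232260} \approx -4.1395 \cdot 10^{5}$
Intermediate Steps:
$E = - \frac{94573}{81060}$ ($E = 324 \left(- \frac{1}{965}\right) - \frac{349}{420} = - \frac{324}{965} - \frac{349}{420} = - \frac{94573}{81060} \approx -1.1667$)
$-413953 + W{\left(E,\frac{-173 + 436}{-533 + 1054} \right)} = -413953 - \left(\frac{94573}{81060} + \frac{-173 + 436}{-533 + 1054}\right) = -413953 - \left(\frac{94573}{81060} + \frac{263}{521}\right) = -413953 - \left(\frac{94573}{81060} + 263 \cdot \frac{1}{521}\right) = -413953 - \frac{70591313}{42232260} = - \frac{17482241315093}{42232260}$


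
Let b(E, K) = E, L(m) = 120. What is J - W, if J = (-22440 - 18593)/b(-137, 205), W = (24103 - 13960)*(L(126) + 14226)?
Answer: -19935031453/137 ≈ -1.4551e+8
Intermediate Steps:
W = 145511478 (W = (24103 - 13960)*(120 + 14226) = 10143*14346 = 145511478)
J = 41033/137 (J = (-22440 - 18593)/(-137) = -41033*(-1/137) = 41033/137 ≈ 299.51)
J - W = 41033/137 - 1*145511478 = 41033/137 - 145511478 = -19935031453/137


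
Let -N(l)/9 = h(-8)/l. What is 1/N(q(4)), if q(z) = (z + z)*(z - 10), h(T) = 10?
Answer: 8/15 ≈ 0.53333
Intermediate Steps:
q(z) = 2*z*(-10 + z) (q(z) = (2*z)*(-10 + z) = 2*z*(-10 + z))
N(l) = -90/l
1/N(q(4)) = 1/(-90*1/(8*(-10 + 4))) = 1/(-90/(2*4*(-6))) = 1/(-90/(-48)) = 1/(-90*(-1/48)) = 1/(15/8) = 8/15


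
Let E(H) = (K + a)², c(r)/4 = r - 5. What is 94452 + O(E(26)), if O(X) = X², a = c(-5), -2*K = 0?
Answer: 2654452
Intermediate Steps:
c(r) = -20 + 4*r (c(r) = 4*(r - 5) = 4*(-5 + r) = -20 + 4*r)
K = 0 (K = -½*0 = 0)
a = -40 (a = -20 + 4*(-5) = -20 - 20 = -40)
E(H) = 1600 (E(H) = (0 - 40)² = (-40)² = 1600)
94452 + O(E(26)) = 94452 + 1600² = 94452 + 2560000 = 2654452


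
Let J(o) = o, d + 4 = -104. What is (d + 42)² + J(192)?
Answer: 4548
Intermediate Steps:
d = -108 (d = -4 - 104 = -108)
(d + 42)² + J(192) = (-108 + 42)² + 192 = (-66)² + 192 = 4356 + 192 = 4548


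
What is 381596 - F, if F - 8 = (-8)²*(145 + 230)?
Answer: 357588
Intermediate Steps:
F = 24008 (F = 8 + (-8)²*(145 + 230) = 8 + 64*375 = 8 + 24000 = 24008)
381596 - F = 381596 - 1*24008 = 381596 - 24008 = 357588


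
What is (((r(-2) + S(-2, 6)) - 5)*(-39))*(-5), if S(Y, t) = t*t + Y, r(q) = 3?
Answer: 6240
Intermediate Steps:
S(Y, t) = Y + t**2 (S(Y, t) = t**2 + Y = Y + t**2)
(((r(-2) + S(-2, 6)) - 5)*(-39))*(-5) = (((3 + (-2 + 6**2)) - 5)*(-39))*(-5) = (((3 + (-2 + 36)) - 5)*(-39))*(-5) = (((3 + 34) - 5)*(-39))*(-5) = ((37 - 5)*(-39))*(-5) = (32*(-39))*(-5) = -1248*(-5) = 6240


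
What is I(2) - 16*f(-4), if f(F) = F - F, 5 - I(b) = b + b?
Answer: 1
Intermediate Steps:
I(b) = 5 - 2*b (I(b) = 5 - (b + b) = 5 - 2*b)
f(F) = 0
I(2) - 16*f(-4) = (5 - 2*2) - 16*0 = (5 - 4) + 0 = 1 + 0 = 1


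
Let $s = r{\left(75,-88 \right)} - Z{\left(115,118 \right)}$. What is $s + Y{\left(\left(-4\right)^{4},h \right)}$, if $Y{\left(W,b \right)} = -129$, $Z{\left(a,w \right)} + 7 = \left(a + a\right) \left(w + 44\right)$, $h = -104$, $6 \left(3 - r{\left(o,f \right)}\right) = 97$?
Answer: $- \frac{224371}{6} \approx -37395.0$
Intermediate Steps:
$r{\left(o,f \right)} = - \frac{79}{6}$ ($r{\left(o,f \right)} = 3 - \frac{97}{6} = - \frac{79}{6}$)
$Z{\left(a,w \right)} = -7 + 2 a \left(44 + w\right)$ ($Z{\left(a,w \right)} = -7 + \left(a + a\right) \left(w + 44\right) = -7 + 2 a \left(44 + w\right)$)
$s = - \frac{223597}{6}$ ($s = - \frac{79}{6} - \left(-7 + 88 \cdot 115 + 2 \cdot 115 \cdot 118\right) = - \frac{79}{6} - \left(-7 + 10120 + 27140\right) = - \frac{79}{6} - 37253 = - \frac{223597}{6} \approx -37266.0$)
$s + Y{\left(\left(-4\right)^{4},h \right)} = - \frac{223597}{6} - 129 = - \frac{224371}{6}$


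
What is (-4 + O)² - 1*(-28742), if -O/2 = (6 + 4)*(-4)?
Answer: 34518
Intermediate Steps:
O = 80 (O = -2*(6 + 4)*(-4) = -20*(-4) = -2*(-40) = 80)
(-4 + O)² - 1*(-28742) = (-4 + 80)² - 1*(-28742) = 76² + 28742 = 5776 + 28742 = 34518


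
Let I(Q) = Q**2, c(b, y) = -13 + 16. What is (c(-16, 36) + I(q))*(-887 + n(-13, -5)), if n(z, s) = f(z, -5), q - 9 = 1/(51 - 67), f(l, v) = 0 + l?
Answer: -4773825/64 ≈ -74591.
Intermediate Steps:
f(l, v) = l
c(b, y) = 3
q = 143/16 (q = 9 + 1/(51 - 67) = 9 + 1/(-16) = 9 - 1/16 = 143/16 ≈ 8.9375)
n(z, s) = z
(c(-16, 36) + I(q))*(-887 + n(-13, -5)) = (3 + (143/16)**2)*(-887 - 13) = (3 + 20449/256)*(-900) = (21217/256)*(-900) = -4773825/64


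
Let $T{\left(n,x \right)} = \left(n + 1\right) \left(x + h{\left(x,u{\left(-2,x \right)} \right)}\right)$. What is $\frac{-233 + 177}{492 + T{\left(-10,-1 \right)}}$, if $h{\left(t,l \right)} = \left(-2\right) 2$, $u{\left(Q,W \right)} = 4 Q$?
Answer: $- \frac{56}{537} \approx -0.10428$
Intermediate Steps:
$h{\left(t,l \right)} = -4$
$T{\left(n,x \right)} = \left(1 + n\right) \left(-4 + x\right)$ ($T{\left(n,x \right)} = \left(n + 1\right) \left(x - 4\right) = \left(1 + n\right) \left(-4 + x\right)$)
$\frac{-233 + 177}{492 + T{\left(-10,-1 \right)}} = \frac{-233 + 177}{492 - -45} = - \frac{56}{492 + \left(-4 - 1 + 40 + 10\right)} = - \frac{56}{492 + 45} = - \frac{56}{537}$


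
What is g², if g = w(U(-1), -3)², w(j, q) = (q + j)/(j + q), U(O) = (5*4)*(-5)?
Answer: 1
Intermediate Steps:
U(O) = -100 (U(O) = 20*(-5) = -100)
w(j, q) = 1 (w(j, q) = (j + q)/(j + q) = 1)
g = 1 (g = 1² = 1)
g² = 1² = 1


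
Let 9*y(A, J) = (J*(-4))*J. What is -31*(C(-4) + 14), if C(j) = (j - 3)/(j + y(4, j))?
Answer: -45353/100 ≈ -453.53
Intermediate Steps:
y(A, J) = -4*J²/9 (y(A, J) = ((J*(-4))*J)/9 = ((-4*J)*J)/9 = (-4*J²)/9 = -4*J²/9)
C(j) = (-3 + j)/(j - 4*j²/9) (C(j) = (j - 3)/(j - 4*j²/9) = (-3 + j)/(j - 4*j²/9))
-31*(C(-4) + 14) = -31*(9*(3 - 1*(-4))/(-4*(-9 + 4*(-4))) + 14) = -31*(9*(-¼)*(3 + 4)/(-9 - 16) + 14) = -31*(9*(-¼)*7/(-25) + 14) = -31*(9*(-¼)*(-1/25)*7 + 14) = -31*(63/100 + 14) = -31*1463/100 = -45353/100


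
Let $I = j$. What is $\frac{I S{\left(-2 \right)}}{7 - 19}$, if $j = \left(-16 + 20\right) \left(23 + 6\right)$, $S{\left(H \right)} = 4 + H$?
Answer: $- \frac{58}{3} \approx -19.333$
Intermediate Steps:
$j = 116$ ($j = 4 \cdot 29 = 116$)
$I = 116$
$\frac{I S{\left(-2 \right)}}{7 - 19} = \frac{116 \left(4 - 2\right)}{7 - 19} = \frac{116 \cdot 2}{7 - 19} = \frac{232}{-12} = 232 \left(- \frac{1}{12}\right) = - \frac{58}{3}$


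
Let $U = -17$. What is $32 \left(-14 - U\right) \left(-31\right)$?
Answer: $-2976$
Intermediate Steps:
$32 \left(-14 - U\right) \left(-31\right) = 32 \left(-14 - -17\right) \left(-31\right) = 32 \left(-14 + 17\right) \left(-31\right) = 32 \cdot 3 \left(-31\right) = 96 \left(-31\right) = -2976$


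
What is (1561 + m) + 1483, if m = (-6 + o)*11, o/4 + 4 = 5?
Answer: 3022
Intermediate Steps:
o = 4 (o = -16 + 4*5 = -16 + 20 = 4)
m = -22 (m = (-6 + 4)*11 = -2*11 = -22)
(1561 + m) + 1483 = (1561 - 22) + 1483 = 1539 + 1483 = 3022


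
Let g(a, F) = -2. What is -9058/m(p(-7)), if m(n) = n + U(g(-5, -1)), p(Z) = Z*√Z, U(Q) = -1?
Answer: 4529/172 - 31703*I*√7/172 ≈ 26.331 - 487.66*I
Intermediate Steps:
p(Z) = Z^(3/2)
m(n) = -1 + n (m(n) = n - 1 = -1 + n)
-9058/m(p(-7)) = -9058/(-1 + (-7)^(3/2)) = -9058/(-1 - 7*I*√7)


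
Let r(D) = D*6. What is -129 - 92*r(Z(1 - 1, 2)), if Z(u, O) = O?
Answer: -1233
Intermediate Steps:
r(D) = 6*D
-129 - 92*r(Z(1 - 1, 2)) = -129 - 552*2 = -129 - 92*12 = -129 - 1104 = -1233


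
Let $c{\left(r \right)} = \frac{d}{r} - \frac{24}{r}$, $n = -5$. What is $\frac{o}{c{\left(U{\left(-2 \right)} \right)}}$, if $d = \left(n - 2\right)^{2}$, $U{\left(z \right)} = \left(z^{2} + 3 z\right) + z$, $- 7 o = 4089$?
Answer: $\frac{16356}{175} \approx 93.463$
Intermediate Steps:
$o = - \frac{4089}{7}$ ($o = \left(- \frac{1}{7}\right) 4089 = - \frac{4089}{7} \approx -584.14$)
$U{\left(z \right)} = z^{2} + 4 z$
$d = 49$ ($d = \left(-5 - 2\right)^{2} = \left(-7\right)^{2} = 49$)
$c{\left(r \right)} = \frac{25}{r}$ ($c{\left(r \right)} = \frac{49}{r} - \frac{24}{r} = \frac{25}{r}$)
$\frac{o}{c{\left(U{\left(-2 \right)} \right)}} = - \frac{4089}{7 \frac{25}{\left(-2\right) \left(4 - 2\right)}} = - \frac{4089}{7 \frac{25}{\left(-2\right) 2}} = - \frac{4089}{7 \frac{25}{-4}} = - \frac{4089}{7 \cdot 25 \left(- \frac{1}{4}\right)} = - \frac{4089}{7 \left(- \frac{25}{4}\right)} = \left(- \frac{4089}{7}\right) \left(- \frac{4}{25}\right) = \frac{16356}{175}$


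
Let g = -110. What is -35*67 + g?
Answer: -2455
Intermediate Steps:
-35*67 + g = -35*67 - 110 = -2345 - 110 = -2455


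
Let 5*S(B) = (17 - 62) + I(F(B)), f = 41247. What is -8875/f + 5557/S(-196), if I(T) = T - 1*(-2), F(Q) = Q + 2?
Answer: -382717090/3258513 ≈ -117.45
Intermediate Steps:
F(Q) = 2 + Q
I(T) = 2 + T (I(T) = T + 2 = 2 + T)
S(B) = -41/5 + B/5 (S(B) = ((17 - 62) + (2 + (2 + B)))/5 = (-45 + (4 + B))/5 = (-41 + B)/5 = -41/5 + B/5)
-8875/f + 5557/S(-196) = -8875/41247 + 5557/(-41/5 + (⅕)*(-196)) = -8875*1/41247 + 5557/(-41/5 - 196/5) = -8875/41247 + 5557/(-237/5) = -8875/41247 + 5557*(-5/237) = -8875/41247 - 27785/237 = -382717090/3258513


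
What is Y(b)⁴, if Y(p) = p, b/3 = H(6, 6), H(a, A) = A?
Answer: 104976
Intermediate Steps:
b = 18 (b = 3*6 = 18)
Y(b)⁴ = 18⁴ = 104976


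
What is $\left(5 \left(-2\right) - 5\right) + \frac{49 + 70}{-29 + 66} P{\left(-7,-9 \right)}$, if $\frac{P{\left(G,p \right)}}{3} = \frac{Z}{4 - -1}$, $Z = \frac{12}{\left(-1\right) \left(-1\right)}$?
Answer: $\frac{1509}{185} \approx 8.1568$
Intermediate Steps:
$Z = 12$ ($Z = \frac{12}{1} = 12 \cdot 1 = 12$)
$P{\left(G,p \right)} = \frac{36}{5}$ ($P{\left(G,p \right)} = 3 \frac{12}{4 - -1} = 3 \frac{12}{4 + 1} = 3 \cdot \frac{12}{5} = \frac{36}{5}$)
$\left(5 \left(-2\right) - 5\right) + \frac{49 + 70}{-29 + 66} P{\left(-7,-9 \right)} = \left(5 \left(-2\right) - 5\right) + \frac{49 + 70}{-29 + 66} \cdot \frac{36}{5} = \left(-10 - 5\right) + \frac{119}{37} \cdot \frac{36}{5} = -15 + 119 \cdot \frac{1}{37} \cdot \frac{36}{5} = -15 + \frac{119}{37} \cdot \frac{36}{5} = -15 + \frac{4284}{185} = \frac{1509}{185}$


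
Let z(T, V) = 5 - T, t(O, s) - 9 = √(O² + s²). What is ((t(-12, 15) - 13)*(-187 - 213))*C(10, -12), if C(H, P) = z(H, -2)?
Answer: -8000 + 6000*√41 ≈ 30419.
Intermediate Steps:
t(O, s) = 9 + √(O² + s²)
C(H, P) = 5 - H
((t(-12, 15) - 13)*(-187 - 213))*C(10, -12) = (((9 + √((-12)² + 15²)) - 13)*(-187 - 213))*(5 - 1*10) = (((9 + √(144 + 225)) - 13)*(-400))*(5 - 10) = (((9 + √369) - 13)*(-400))*(-5) = (((9 + 3*√41) - 13)*(-400))*(-5) = ((-4 + 3*√41)*(-400))*(-5) = (1600 - 1200*√41)*(-5) = -8000 + 6000*√41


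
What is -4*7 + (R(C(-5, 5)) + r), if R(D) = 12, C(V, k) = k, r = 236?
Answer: 220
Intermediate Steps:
-4*7 + (R(C(-5, 5)) + r) = -4*7 + (12 + 236) = -28 + 248 = 220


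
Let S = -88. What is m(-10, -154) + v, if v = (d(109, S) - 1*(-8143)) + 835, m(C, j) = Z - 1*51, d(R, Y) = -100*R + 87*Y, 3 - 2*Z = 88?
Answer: -19343/2 ≈ -9671.5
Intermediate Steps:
Z = -85/2 (Z = 3/2 - 1/2*88 = 3/2 - 44 = -85/2 ≈ -42.500)
m(C, j) = -187/2 (m(C, j) = -85/2 - 1*51 = -85/2 - 51 = -187/2)
v = -9578 (v = ((-100*109 + 87*(-88)) - 1*(-8143)) + 835 = ((-10900 - 7656) + 8143) + 835 = (-18556 + 8143) + 835 = -10413 + 835 = -9578)
m(-10, -154) + v = -187/2 - 9578 = -19343/2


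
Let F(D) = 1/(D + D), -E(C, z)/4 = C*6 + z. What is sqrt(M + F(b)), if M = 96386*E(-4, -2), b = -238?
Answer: sqrt(567807612617)/238 ≈ 3166.1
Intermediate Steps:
E(C, z) = -24*C - 4*z (E(C, z) = -4*(C*6 + z) = -4*(6*C + z) = -4*(z + 6*C) = -24*C - 4*z)
F(D) = 1/(2*D)
M = 10024144 (M = 96386*(-24*(-4) - 4*(-2)) = 96386*(96 + 8) = 96386*104 = 10024144)
sqrt(M + F(b)) = sqrt(10024144 + (1/2)/(-238)) = sqrt(10024144 + (1/2)*(-1/238)) = sqrt(10024144 - 1/476) = sqrt(4771492543/476) = sqrt(567807612617)/238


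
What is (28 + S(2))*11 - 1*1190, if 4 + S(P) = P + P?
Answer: -882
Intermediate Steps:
S(P) = -4 + 2*P (S(P) = -4 + (P + P) = -4 + 2*P)
(28 + S(2))*11 - 1*1190 = (28 + (-4 + 2*2))*11 - 1*1190 = (28 + (-4 + 4))*11 - 1190 = (28 + 0)*11 - 1190 = 28*11 - 1190 = 308 - 1190 = -882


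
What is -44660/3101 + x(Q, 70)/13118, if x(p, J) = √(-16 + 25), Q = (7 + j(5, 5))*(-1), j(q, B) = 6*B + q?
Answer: -83691511/5811274 ≈ -14.402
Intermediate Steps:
j(q, B) = q + 6*B
Q = -42 (Q = (7 + (5 + 6*5))*(-1) = (7 + (5 + 30))*(-1) = (7 + 35)*(-1) = 42*(-1) = -42)
x(p, J) = 3 (x(p, J) = √9 = 3)
-44660/3101 + x(Q, 70)/13118 = -44660/3101 + 3/13118 = -44660*1/3101 + 3*(1/13118) = -6380/443 + 3/13118 = -83691511/5811274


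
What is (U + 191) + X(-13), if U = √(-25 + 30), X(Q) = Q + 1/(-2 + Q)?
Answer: 2669/15 + √5 ≈ 180.17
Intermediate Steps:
U = √5 ≈ 2.2361
(U + 191) + X(-13) = (√5 + 191) + (1 + (-13)² - 2*(-13))/(-2 - 13) = (191 + √5) + (1 + 169 + 26)/(-15) = (191 + √5) - 1/15*196 = (191 + √5) - 196/15 = 2669/15 + √5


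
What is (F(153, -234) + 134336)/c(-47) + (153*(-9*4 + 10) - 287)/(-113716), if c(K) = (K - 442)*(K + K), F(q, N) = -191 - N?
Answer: 2579514559/871178276 ≈ 2.9609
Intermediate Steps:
c(K) = 2*K*(-442 + K) (c(K) = (-442 + K)*(2*K) = 2*K*(-442 + K))
(F(153, -234) + 134336)/c(-47) + (153*(-9*4 + 10) - 287)/(-113716) = ((-191 - 1*(-234)) + 134336)/((2*(-47)*(-442 - 47))) + (153*(-9*4 + 10) - 287)/(-113716) = ((-191 + 234) + 134336)/((2*(-47)*(-489))) + (153*(-36 + 10) - 287)*(-1/113716) = (43 + 134336)/45966 + (153*(-26) - 287)*(-1/113716) = 134379*(1/45966) + (-3978 - 287)*(-1/113716) = 44793/15322 - 4265*(-1/113716) = 44793/15322 + 4265/113716 = 2579514559/871178276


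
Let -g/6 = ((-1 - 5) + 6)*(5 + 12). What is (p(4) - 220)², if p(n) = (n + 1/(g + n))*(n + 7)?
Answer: 480249/16 ≈ 30016.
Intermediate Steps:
g = 0 (g = -6*((-1 - 5) + 6)*(5 + 12) = -6*(-6 + 6)*17 = -0*17 = -6*0 = 0)
p(n) = (7 + n)*(n + 1/n) (p(n) = (n + 1/(0 + n))*(n + 7) = (n + 1/n)*(7 + n) = (7 + n)*(n + 1/n))
(p(4) - 220)² = ((1 + 4² + 7*4 + 7/4) - 220)² = ((1 + 16 + 28 + 7*(¼)) - 220)² = ((1 + 16 + 28 + 7/4) - 220)² = (187/4 - 220)² = (-693/4)² = 480249/16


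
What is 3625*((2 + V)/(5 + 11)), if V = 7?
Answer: 32625/16 ≈ 2039.1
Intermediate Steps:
3625*((2 + V)/(5 + 11)) = 3625*((2 + 7)/(5 + 11)) = 3625*(9/16) = 32625/16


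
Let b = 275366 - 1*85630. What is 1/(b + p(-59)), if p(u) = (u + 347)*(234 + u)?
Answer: 1/240136 ≈ 4.1643e-6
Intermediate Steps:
b = 189736 (b = 275366 - 85630 = 189736)
p(u) = (234 + u)*(347 + u) (p(u) = (347 + u)*(234 + u) = (234 + u)*(347 + u))
1/(b + p(-59)) = 1/(189736 + (81198 + (-59)² + 581*(-59))) = 1/(189736 + (81198 + 3481 - 34279)) = 1/(189736 + 50400) = 1/240136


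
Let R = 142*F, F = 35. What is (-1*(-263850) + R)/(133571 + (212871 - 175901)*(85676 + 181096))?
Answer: 268820/9862694411 ≈ 2.7256e-5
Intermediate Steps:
R = 4970 (R = 142*35 = 4970)
(-1*(-263850) + R)/(133571 + (212871 - 175901)*(85676 + 181096)) = (-1*(-263850) + 4970)/(133571 + (212871 - 175901)*(85676 + 181096)) = (263850 + 4970)/(133571 + 36970*266772) = 268820/(133571 + 9862560840) = 268820/9862694411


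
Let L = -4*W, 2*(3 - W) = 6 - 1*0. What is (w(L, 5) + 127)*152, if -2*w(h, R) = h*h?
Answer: 19304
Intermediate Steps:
W = 0 (W = 3 - (6 - 1*0)/2 = 3 - (6 + 0)/2 = 3 - ½*6 = 3 - 3 = 0)
L = 0 (L = -4*0 = 0)
w(h, R) = -h²/2 (w(h, R) = -h*h/2 = -h²/2)
(w(L, 5) + 127)*152 = (-½*0² + 127)*152 = (-½*0 + 127)*152 = (0 + 127)*152 = 127*152 = 19304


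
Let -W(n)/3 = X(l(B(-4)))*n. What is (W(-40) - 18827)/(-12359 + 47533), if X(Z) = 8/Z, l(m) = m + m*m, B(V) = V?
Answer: -18747/35174 ≈ -0.53298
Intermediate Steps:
l(m) = m + m²
W(n) = -2*n (W(n) = -3*8/((-4*(1 - 4)))*n = -3*8/((-4*(-3)))*n = -3*8/12*n = -3*8*(1/12)*n = -2*n)
(W(-40) - 18827)/(-12359 + 47533) = (-2*(-40) - 18827)/(-12359 + 47533) = (80 - 18827)/35174 = -18747*1/35174 = -18747/35174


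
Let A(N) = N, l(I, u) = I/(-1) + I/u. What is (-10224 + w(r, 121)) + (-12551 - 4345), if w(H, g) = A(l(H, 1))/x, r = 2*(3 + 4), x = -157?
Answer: -27120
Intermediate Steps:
l(I, u) = -I + I/u (l(I, u) = I*(-1) + I/u = -I + I/u)
r = 14 (r = 2*7 = 14)
w(H, g) = 0 (w(H, g) = (-H + H/1)/(-157) = (-H + H*1)*(-1/157) = (-H + H)*(-1/157) = 0*(-1/157) = 0)
(-10224 + w(r, 121)) + (-12551 - 4345) = (-10224 + 0) + (-12551 - 4345) = -10224 - 16896 = -27120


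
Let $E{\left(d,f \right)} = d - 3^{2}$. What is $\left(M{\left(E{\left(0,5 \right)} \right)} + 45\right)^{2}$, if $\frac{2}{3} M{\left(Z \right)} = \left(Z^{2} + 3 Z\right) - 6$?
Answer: $13689$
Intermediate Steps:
$E{\left(d,f \right)} = -9 + d$ ($E{\left(d,f \right)} = d - 9 = -9 + d$)
$M{\left(Z \right)} = -9 + \frac{3 Z^{2}}{2} + \frac{9 Z}{2}$ ($M{\left(Z \right)} = \frac{3 \left(\left(Z^{2} + 3 Z\right) - 6\right)}{2} = \frac{3 \left(-6 + Z^{2} + 3 Z\right)}{2} = -9 + \frac{3 Z^{2}}{2} + \frac{9 Z}{2}$)
$\left(M{\left(E{\left(0,5 \right)} \right)} + 45\right)^{2} = \left(\left(-9 + \frac{3 \left(-9 + 0\right)^{2}}{2} + \frac{9 \left(-9 + 0\right)}{2}\right) + 45\right)^{2} = \left(\left(-9 + \frac{3 \left(-9\right)^{2}}{2} + \frac{9}{2} \left(-9\right)\right) + 45\right)^{2} = \left(\left(-9 + \frac{3}{2} \cdot 81 - \frac{81}{2}\right) + 45\right)^{2} = \left(\left(-9 + \frac{243}{2} - \frac{81}{2}\right) + 45\right)^{2} = \left(72 + 45\right)^{2} = 117^{2} = 13689$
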